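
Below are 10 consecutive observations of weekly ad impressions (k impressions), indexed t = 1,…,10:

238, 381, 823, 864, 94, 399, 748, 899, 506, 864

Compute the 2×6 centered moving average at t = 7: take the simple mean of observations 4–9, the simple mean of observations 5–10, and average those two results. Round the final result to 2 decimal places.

Sum over 4–9: 864 + 94 + 399 + 748 + 899 + 506 = 3510
Sum over 5–10: 94 + 399 + 748 + 899 + 506 + 864 = 3510
CMA at t=7 = (3510 + 3510) / (2·6) = 7020 / 12 = 585.00

585.00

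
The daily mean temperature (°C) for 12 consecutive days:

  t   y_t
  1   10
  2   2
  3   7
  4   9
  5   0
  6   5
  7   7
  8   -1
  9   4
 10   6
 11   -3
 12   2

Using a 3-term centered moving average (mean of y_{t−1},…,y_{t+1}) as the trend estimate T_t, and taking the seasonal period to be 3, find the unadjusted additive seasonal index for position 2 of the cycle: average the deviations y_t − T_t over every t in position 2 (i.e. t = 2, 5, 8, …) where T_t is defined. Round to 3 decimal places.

Season position 2 occurs at t = 2, 5, 8, 11 (where T_t is defined).
t=2: T_2 = 6.33333; y_2 − T_2 = 2 − 6.33333 = -4.33333
t=5: T_5 = 4.66667; y_5 − T_5 = 0 − 4.66667 = -4.66667
t=8: T_8 = 3.33333; y_8 − T_8 = -1 − 3.33333 = -4.33333
t=11: T_11 = 1.66667; y_11 − T_11 = -3 − 1.66667 = -4.66667
Mean deviation: (-4.33333 + -4.66667 + -4.33333 + -4.66667) / 4 = -4.500

-4.500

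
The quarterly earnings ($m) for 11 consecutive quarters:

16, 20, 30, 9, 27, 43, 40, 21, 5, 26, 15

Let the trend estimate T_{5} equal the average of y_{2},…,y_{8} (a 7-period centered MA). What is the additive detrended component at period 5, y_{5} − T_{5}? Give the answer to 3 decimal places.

Trend T_5 = (20 + 30 + 9 + 27 + 43 + 40 + 21) / 7 = 190/7 = 27.14286
Detrended value: 27 − 27.14286 = -0.143

-0.143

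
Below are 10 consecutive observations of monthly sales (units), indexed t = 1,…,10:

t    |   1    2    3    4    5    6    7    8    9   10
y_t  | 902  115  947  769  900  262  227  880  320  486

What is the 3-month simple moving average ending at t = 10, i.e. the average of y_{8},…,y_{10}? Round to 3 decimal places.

Sum of periods 8–10: 880 + 320 + 486 = 1686
Divide by 3: 1686 / 3 = 562.000

562.000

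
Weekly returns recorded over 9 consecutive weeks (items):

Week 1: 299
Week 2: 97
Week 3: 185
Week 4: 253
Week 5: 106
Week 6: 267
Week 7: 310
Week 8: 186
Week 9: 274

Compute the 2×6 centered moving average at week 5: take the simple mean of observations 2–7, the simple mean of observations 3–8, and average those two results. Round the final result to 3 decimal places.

210.417

Sum over 2–7: 97 + 185 + 253 + 106 + 267 + 310 = 1218
Sum over 3–8: 185 + 253 + 106 + 267 + 310 + 186 = 1307
CMA at t=5 = (1218 + 1307) / (2·6) = 2525 / 12 = 210.417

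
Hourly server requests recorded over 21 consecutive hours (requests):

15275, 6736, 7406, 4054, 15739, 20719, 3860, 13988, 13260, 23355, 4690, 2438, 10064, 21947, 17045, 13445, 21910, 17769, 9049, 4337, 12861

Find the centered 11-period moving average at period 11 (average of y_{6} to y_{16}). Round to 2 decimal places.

13164.64

Sum of periods 6–16: 20719 + 3860 + 13988 + 13260 + 23355 + 4690 + 2438 + 10064 + 21947 + 17045 + 13445 = 144811
Divide by 11: 144811 / 11 = 13164.64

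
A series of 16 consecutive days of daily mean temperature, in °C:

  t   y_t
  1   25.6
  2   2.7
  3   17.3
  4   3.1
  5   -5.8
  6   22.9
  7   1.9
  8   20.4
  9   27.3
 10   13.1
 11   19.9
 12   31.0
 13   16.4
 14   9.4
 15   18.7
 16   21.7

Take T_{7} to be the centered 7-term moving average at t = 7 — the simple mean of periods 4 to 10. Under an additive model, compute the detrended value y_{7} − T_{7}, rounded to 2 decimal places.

-9.94

Trend T_7 = (3.1 + (-5.8) + 22.9 + 1.9 + 20.4 + 27.3 + 13.1) / 7 = 82.9/7 = 11.8429
Detrended value: 1.9 − 11.8429 = -9.94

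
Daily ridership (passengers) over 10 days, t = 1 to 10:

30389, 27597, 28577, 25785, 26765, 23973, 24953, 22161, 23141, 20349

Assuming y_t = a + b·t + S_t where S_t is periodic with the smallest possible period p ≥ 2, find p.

First differences y_{t+1} − y_t: -2792, 980, -2792, 980, -2792, 980, …
The difference pattern repeats every 2 terms and not for any smaller step, so p = 2.

2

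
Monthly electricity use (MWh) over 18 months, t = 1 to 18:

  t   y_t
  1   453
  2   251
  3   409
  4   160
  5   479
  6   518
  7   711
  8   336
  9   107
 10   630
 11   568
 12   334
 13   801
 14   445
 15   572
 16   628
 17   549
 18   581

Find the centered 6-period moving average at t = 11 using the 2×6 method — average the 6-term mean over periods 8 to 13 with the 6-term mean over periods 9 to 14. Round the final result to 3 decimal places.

Sum over 8–13: 336 + 107 + 630 + 568 + 334 + 801 = 2776
Sum over 9–14: 107 + 630 + 568 + 334 + 801 + 445 = 2885
CMA at t=11 = (2776 + 2885) / (2·6) = 5661 / 12 = 471.750

471.750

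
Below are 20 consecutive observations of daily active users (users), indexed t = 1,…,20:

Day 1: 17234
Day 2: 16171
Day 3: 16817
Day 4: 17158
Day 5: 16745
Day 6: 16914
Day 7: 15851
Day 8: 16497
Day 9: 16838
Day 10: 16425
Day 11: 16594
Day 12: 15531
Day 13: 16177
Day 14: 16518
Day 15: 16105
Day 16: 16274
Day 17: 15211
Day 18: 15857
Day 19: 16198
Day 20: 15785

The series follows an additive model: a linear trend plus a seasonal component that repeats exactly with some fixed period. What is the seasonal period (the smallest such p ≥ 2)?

First differences y_{t+1} − y_t: -1063, 646, 341, -413, 169, -1063, 646, 341, -413, 169, -1063, 646, …
The difference pattern repeats every 5 terms and not for any smaller step, so p = 5.

5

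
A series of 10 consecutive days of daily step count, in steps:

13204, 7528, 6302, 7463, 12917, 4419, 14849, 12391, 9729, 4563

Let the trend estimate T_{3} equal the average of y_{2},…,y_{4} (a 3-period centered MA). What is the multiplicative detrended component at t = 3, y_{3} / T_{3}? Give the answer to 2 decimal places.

0.89

Trend T_3 = (7528 + 6302 + 7463) / 3 = 21293/3 = 7097.6667
Ratio to trend: 6302 / 7097.6667 = 0.89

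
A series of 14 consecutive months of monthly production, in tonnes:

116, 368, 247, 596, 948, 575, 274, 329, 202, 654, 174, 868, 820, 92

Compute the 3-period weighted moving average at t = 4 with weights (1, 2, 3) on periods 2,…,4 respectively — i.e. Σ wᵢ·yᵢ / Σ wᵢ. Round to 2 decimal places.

Weighted sum: 1·368 + 2·247 + 3·596 = 368 + 494 + 1788 = 2650
Weight total: 1 + 2 + 3 = 6
WMA = 2650 / 6 = 441.67

441.67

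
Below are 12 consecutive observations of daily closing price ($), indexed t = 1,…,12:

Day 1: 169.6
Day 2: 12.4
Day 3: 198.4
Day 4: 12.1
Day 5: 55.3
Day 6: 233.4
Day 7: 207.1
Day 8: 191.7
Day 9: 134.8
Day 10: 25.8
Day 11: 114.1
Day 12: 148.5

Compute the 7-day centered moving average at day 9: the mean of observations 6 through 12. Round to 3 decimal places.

Sum of periods 6–12: 233.4 + 207.1 + 191.7 + 134.8 + 25.8 + 114.1 + 148.5 = 1055.4
Divide by 7: 1055.4 / 7 = 150.771

150.771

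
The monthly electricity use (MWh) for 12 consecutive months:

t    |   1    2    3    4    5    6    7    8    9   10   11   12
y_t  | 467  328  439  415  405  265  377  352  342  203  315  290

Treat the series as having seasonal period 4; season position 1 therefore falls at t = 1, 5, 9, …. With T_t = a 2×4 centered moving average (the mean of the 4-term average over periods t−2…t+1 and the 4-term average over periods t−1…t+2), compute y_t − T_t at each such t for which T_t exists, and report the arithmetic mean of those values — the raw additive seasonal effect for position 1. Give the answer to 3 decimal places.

Season position 1 occurs at t = 5, 9 (where T_t is defined).
t=5: T_5 = 373.25000; y_5 − T_5 = 405 − 373.25000 = 31.75000
t=9: T_9 = 310.75000; y_9 − T_9 = 342 − 310.75000 = 31.25000
Mean deviation: (31.75000 + 31.25000) / 2 = 31.500

31.500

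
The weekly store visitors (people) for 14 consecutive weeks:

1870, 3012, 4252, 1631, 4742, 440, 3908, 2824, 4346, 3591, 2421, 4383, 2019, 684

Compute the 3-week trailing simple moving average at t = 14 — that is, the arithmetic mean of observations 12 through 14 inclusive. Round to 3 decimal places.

Sum of periods 12–14: 4383 + 2019 + 684 = 7086
Divide by 3: 7086 / 3 = 2362.000

2362.000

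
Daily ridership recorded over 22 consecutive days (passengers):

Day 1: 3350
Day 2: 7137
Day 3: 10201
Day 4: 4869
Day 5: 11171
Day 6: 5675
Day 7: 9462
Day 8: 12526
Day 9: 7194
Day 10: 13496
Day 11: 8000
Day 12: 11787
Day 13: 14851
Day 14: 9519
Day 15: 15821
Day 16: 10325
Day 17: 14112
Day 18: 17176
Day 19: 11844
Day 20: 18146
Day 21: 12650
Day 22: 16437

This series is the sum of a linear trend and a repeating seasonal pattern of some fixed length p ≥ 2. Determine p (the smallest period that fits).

5

First differences y_{t+1} − y_t: 3787, 3064, -5332, 6302, -5496, 3787, 3064, -5332, 6302, -5496, 3787, 3064, …
The difference pattern repeats every 5 terms and not for any smaller step, so p = 5.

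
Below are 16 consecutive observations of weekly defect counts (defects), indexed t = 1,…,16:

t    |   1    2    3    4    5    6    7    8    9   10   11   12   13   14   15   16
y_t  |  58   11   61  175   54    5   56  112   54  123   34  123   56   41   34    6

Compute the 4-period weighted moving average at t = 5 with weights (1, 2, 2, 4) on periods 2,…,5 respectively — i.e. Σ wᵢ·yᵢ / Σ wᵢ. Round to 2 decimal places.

Weighted sum: 1·11 + 2·61 + 2·175 + 4·54 = 11 + 122 + 350 + 216 = 699
Weight total: 1 + 2 + 2 + 4 = 9
WMA = 699 / 9 = 77.67

77.67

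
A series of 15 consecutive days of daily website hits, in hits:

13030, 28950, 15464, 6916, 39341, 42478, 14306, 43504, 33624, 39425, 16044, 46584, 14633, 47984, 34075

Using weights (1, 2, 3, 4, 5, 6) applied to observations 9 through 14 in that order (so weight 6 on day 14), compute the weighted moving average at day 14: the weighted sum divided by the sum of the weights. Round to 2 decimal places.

Weighted sum: 1·33624 + 2·39425 + 3·16044 + 4·46584 + 5·14633 + 6·47984 = 33624 + 78850 + 48132 + 186336 + 73165 + 287904 = 708011
Weight total: 1 + 2 + 3 + 4 + 5 + 6 = 21
WMA = 708011 / 21 = 33714.81

33714.81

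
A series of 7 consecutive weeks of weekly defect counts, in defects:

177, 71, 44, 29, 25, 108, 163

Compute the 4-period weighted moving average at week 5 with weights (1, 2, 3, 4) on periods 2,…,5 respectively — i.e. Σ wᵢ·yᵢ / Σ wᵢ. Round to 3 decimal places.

Weighted sum: 1·71 + 2·44 + 3·29 + 4·25 = 71 + 88 + 87 + 100 = 346
Weight total: 1 + 2 + 3 + 4 = 10
WMA = 346 / 10 = 34.600

34.600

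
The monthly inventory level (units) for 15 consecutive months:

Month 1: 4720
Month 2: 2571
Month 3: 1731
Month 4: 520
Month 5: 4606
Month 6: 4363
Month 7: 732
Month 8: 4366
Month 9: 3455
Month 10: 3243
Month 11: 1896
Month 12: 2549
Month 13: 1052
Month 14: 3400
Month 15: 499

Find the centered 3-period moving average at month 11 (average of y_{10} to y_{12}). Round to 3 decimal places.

Sum of periods 10–12: 3243 + 1896 + 2549 = 7688
Divide by 3: 7688 / 3 = 2562.667

2562.667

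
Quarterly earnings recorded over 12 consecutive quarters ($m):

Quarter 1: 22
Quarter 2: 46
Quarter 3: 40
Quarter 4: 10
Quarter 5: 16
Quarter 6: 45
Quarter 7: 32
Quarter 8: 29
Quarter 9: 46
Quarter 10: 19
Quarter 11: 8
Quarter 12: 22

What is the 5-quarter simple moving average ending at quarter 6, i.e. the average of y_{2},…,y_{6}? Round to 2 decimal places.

Sum of periods 2–6: 46 + 40 + 10 + 16 + 45 = 157
Divide by 5: 157 / 5 = 31.40

31.40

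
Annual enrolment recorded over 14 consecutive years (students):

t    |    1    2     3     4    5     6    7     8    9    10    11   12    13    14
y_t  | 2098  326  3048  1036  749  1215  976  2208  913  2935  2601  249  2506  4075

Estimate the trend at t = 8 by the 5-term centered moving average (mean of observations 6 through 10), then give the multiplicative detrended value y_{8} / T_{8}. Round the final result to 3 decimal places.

1.339

Trend T_8 = (1215 + 976 + 2208 + 913 + 2935) / 5 = 8247/5 = 1649.40000
Ratio to trend: 2208 / 1649.40000 = 1.339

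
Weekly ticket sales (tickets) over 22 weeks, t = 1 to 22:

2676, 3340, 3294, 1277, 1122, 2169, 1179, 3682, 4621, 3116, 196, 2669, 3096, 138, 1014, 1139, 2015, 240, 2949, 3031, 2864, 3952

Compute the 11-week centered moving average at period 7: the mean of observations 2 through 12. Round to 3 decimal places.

2424.091

Sum of periods 2–12: 3340 + 3294 + 1277 + 1122 + 2169 + 1179 + 3682 + 4621 + 3116 + 196 + 2669 = 26665
Divide by 11: 26665 / 11 = 2424.091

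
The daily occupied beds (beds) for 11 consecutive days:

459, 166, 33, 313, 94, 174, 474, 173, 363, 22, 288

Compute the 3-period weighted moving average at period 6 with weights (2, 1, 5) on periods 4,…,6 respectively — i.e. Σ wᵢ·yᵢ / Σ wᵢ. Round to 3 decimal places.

Weighted sum: 2·313 + 1·94 + 5·174 = 626 + 94 + 870 = 1590
Weight total: 2 + 1 + 5 = 8
WMA = 1590 / 8 = 198.750

198.750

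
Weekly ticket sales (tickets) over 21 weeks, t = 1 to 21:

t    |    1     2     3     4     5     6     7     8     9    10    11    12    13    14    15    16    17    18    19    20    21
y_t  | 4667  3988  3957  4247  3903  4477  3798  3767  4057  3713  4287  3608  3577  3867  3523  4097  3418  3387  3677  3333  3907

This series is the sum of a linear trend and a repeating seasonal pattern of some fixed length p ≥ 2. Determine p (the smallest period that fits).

5

First differences y_{t+1} − y_t: -679, -31, 290, -344, 574, -679, -31, 290, -344, 574, -679, -31, …
The difference pattern repeats every 5 terms and not for any smaller step, so p = 5.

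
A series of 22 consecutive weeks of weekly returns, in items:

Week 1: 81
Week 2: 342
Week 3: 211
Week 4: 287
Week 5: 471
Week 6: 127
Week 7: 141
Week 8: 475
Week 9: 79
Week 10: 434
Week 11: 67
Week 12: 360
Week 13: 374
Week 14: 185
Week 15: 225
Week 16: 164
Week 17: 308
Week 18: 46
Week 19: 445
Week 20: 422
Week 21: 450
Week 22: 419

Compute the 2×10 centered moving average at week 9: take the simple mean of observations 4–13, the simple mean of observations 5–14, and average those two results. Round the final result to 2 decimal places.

276.40

Sum over 4–13: 287 + 471 + 127 + 141 + 475 + 79 + 434 + 67 + 360 + 374 = 2815
Sum over 5–14: 471 + 127 + 141 + 475 + 79 + 434 + 67 + 360 + 374 + 185 = 2713
CMA at t=9 = (2815 + 2713) / (2·10) = 5528 / 20 = 276.40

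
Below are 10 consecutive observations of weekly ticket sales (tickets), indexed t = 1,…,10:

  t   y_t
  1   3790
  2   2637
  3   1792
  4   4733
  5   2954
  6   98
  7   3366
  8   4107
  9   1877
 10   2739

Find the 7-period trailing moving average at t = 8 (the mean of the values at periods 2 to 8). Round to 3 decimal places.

2812.429

Sum of periods 2–8: 2637 + 1792 + 4733 + 2954 + 98 + 3366 + 4107 = 19687
Divide by 7: 19687 / 7 = 2812.429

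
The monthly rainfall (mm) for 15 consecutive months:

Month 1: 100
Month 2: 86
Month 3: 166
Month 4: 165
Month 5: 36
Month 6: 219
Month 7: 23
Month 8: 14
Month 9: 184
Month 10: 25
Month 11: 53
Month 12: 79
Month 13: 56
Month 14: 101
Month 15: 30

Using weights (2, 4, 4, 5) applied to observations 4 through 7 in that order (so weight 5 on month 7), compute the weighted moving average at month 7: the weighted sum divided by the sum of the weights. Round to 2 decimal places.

97.67

Weighted sum: 2·165 + 4·36 + 4·219 + 5·23 = 330 + 144 + 876 + 115 = 1465
Weight total: 2 + 4 + 4 + 5 = 15
WMA = 1465 / 15 = 97.67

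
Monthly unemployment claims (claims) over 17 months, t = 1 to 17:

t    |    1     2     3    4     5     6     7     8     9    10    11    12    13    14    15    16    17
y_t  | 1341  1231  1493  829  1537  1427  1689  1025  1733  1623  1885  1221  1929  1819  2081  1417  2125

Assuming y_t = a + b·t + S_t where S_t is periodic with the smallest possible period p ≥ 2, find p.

First differences y_{t+1} − y_t: -110, 262, -664, 708, -110, 262, -664, 708, -110, 262, …
The difference pattern repeats every 4 terms and not for any smaller step, so p = 4.

4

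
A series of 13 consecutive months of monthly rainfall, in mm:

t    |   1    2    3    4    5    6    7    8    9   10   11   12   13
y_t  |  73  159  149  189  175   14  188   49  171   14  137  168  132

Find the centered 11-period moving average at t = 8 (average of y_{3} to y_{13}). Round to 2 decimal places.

126.00

Sum of periods 3–13: 149 + 189 + 175 + 14 + 188 + 49 + 171 + 14 + 137 + 168 + 132 = 1386
Divide by 11: 1386 / 11 = 126.00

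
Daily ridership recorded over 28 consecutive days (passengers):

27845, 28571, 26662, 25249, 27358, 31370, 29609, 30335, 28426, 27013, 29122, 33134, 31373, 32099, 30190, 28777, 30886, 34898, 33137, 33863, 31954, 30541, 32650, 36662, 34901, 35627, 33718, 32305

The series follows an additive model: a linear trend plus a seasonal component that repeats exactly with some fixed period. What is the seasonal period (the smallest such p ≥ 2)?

6

First differences y_{t+1} − y_t: 726, -1909, -1413, 2109, 4012, -1761, 726, -1909, -1413, 2109, 4012, -1761, 726, -1909, …
The difference pattern repeats every 6 terms and not for any smaller step, so p = 6.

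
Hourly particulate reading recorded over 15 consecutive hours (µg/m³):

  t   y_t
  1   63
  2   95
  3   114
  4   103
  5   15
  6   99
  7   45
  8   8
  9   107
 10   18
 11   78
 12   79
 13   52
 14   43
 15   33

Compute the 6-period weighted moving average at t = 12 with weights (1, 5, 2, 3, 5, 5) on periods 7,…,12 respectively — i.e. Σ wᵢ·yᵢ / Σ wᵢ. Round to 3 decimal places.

54.190

Weighted sum: 1·45 + 5·8 + 2·107 + 3·18 + 5·78 + 5·79 = 45 + 40 + 214 + 54 + 390 + 395 = 1138
Weight total: 1 + 5 + 2 + 3 + 5 + 5 = 21
WMA = 1138 / 21 = 54.190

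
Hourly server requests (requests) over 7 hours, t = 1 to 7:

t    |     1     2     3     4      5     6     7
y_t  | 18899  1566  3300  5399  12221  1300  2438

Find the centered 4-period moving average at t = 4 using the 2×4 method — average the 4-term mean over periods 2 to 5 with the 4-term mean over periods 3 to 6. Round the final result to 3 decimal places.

Sum over 2–5: 1566 + 3300 + 5399 + 12221 = 22486
Sum over 3–6: 3300 + 5399 + 12221 + 1300 = 22220
CMA at t=4 = (22486 + 22220) / (2·4) = 44706 / 8 = 5588.250

5588.250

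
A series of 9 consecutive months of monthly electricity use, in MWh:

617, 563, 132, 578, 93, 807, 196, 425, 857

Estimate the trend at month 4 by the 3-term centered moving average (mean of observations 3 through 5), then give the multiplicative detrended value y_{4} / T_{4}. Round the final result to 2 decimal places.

2.16

Trend T_4 = (132 + 578 + 93) / 3 = 803/3 = 267.6667
Ratio to trend: 578 / 267.6667 = 2.16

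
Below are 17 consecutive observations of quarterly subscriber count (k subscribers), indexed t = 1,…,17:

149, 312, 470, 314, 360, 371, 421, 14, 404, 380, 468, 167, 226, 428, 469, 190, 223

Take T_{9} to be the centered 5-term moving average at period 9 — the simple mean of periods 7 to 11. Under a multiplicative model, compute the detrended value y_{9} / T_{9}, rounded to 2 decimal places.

Trend T_9 = (421 + 14 + 404 + 380 + 468) / 5 = 1687/5 = 337.4000
Ratio to trend: 404 / 337.4000 = 1.20

1.20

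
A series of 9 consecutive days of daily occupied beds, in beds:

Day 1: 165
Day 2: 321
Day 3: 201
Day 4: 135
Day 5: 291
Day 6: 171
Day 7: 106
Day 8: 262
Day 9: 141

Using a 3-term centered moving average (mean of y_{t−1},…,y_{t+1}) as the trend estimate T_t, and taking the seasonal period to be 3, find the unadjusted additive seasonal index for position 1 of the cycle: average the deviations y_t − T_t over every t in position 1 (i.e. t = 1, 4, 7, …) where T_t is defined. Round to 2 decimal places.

Season position 1 occurs at t = 4, 7 (where T_t is defined).
t=4: T_4 = 209.0000; y_4 − T_4 = 135 − 209.0000 = -74.0000
t=7: T_7 = 179.6667; y_7 − T_7 = 106 − 179.6667 = -73.6667
Mean deviation: (-74.0000 + -73.6667) / 2 = -73.83

-73.83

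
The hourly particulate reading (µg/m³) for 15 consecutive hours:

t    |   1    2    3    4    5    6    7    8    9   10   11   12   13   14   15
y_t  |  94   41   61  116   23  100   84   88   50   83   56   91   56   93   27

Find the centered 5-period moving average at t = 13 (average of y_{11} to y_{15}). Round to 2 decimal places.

64.60

Sum of periods 11–15: 56 + 91 + 56 + 93 + 27 = 323
Divide by 5: 323 / 5 = 64.60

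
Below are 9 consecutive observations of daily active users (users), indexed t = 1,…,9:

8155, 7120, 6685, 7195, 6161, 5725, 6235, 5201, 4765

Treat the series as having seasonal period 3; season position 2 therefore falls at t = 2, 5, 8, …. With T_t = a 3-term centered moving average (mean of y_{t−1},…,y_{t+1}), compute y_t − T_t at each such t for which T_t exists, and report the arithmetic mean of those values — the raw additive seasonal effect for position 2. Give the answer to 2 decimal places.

Season position 2 occurs at t = 2, 5, 8 (where T_t is defined).
t=2: T_2 = 7320.0000; y_2 − T_2 = 7120 − 7320.0000 = -200.0000
t=5: T_5 = 6360.3333; y_5 − T_5 = 6161 − 6360.3333 = -199.3333
t=8: T_8 = 5400.3333; y_8 − T_8 = 5201 − 5400.3333 = -199.3333
Mean deviation: (-200.0000 + -199.3333 + -199.3333) / 3 = -199.56

-199.56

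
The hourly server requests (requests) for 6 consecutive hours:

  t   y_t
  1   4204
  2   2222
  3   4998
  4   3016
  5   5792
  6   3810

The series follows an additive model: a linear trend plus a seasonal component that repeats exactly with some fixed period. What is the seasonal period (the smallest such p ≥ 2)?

2

First differences y_{t+1} − y_t: -1982, 2776, -1982, 2776, -1982, …
The difference pattern repeats every 2 terms and not for any smaller step, so p = 2.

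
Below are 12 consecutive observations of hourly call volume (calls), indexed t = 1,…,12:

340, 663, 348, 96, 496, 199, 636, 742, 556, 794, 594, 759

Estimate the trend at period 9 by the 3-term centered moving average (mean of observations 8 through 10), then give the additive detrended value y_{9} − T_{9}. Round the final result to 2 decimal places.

-141.33

Trend T_9 = (742 + 556 + 794) / 3 = 2092/3 = 697.3333
Detrended value: 556 − 697.3333 = -141.33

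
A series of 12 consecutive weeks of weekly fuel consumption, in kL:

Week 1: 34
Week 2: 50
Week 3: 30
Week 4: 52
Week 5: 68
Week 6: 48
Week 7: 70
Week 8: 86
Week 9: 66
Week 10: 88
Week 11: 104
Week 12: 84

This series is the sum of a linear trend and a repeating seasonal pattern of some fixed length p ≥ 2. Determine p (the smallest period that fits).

First differences y_{t+1} − y_t: 16, -20, 22, 16, -20, 22, 16, -20, …
The difference pattern repeats every 3 terms and not for any smaller step, so p = 3.

3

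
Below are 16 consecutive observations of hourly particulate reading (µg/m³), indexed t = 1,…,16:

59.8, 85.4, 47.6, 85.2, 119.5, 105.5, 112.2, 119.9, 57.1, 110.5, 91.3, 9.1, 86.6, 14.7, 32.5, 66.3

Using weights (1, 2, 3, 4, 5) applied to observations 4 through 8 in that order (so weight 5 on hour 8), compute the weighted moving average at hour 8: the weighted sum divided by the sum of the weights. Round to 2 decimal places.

Weighted sum: 1·85.2 + 2·119.5 + 3·105.5 + 4·112.2 + 5·119.9 = 85.2 + 239.0 + 316.5 + 448.8 + 599.5 = 1689.0
Weight total: 1 + 2 + 3 + 4 + 5 = 15
WMA = 1689.0 / 15 = 112.60

112.60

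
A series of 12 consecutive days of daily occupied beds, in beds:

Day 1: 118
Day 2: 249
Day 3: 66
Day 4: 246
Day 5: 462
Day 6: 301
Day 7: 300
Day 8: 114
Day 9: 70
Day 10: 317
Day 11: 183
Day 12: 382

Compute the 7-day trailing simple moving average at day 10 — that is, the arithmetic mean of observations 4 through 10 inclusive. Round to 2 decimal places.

258.57

Sum of periods 4–10: 246 + 462 + 301 + 300 + 114 + 70 + 317 = 1810
Divide by 7: 1810 / 7 = 258.57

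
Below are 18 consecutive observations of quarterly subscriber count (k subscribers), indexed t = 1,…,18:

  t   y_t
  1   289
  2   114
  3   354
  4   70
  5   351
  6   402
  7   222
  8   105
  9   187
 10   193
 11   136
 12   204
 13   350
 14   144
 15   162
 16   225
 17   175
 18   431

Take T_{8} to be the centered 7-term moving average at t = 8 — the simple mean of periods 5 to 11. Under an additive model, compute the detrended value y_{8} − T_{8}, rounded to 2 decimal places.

-123.00

Trend T_8 = (351 + 402 + 222 + 105 + 187 + 193 + 136) / 7 = 1596/7 = 228.0000
Detrended value: 105 − 228.0000 = -123.00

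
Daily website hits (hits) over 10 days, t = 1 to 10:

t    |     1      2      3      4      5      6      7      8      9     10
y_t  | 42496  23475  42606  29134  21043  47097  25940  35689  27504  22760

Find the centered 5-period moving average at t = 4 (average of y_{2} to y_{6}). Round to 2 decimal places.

32671.00

Sum of periods 2–6: 23475 + 42606 + 29134 + 21043 + 47097 = 163355
Divide by 5: 163355 / 5 = 32671.00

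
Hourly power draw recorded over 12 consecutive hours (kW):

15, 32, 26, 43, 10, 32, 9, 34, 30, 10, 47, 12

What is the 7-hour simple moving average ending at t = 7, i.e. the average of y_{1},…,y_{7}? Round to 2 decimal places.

Sum of periods 1–7: 15 + 32 + 26 + 43 + 10 + 32 + 9 = 167
Divide by 7: 167 / 7 = 23.86

23.86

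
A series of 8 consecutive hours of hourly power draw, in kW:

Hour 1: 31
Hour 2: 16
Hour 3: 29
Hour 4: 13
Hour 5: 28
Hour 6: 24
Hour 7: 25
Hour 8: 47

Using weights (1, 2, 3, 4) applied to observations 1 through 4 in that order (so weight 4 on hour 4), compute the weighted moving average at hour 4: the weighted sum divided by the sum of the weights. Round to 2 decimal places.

20.20

Weighted sum: 1·31 + 2·16 + 3·29 + 4·13 = 31 + 32 + 87 + 52 = 202
Weight total: 1 + 2 + 3 + 4 = 10
WMA = 202 / 10 = 20.20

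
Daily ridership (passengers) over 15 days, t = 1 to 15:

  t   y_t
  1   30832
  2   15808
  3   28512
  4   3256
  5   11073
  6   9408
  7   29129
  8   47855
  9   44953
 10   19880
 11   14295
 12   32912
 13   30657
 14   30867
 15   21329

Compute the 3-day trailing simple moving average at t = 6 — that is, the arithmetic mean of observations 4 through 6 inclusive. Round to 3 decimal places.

Sum of periods 4–6: 3256 + 11073 + 9408 = 23737
Divide by 3: 23737 / 3 = 7912.333

7912.333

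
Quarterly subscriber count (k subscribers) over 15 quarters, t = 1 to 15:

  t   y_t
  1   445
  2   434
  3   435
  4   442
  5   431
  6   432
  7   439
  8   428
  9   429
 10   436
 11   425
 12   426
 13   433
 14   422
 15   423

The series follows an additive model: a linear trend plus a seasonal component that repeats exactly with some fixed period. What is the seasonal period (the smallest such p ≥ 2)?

3

First differences y_{t+1} − y_t: -11, 1, 7, -11, 1, 7, -11, 1, …
The difference pattern repeats every 3 terms and not for any smaller step, so p = 3.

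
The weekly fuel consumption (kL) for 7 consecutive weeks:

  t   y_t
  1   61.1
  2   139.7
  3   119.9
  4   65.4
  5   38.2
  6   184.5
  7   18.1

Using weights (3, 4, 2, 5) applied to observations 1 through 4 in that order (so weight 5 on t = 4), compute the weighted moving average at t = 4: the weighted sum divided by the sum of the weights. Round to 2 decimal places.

Weighted sum: 3·61.1 + 4·139.7 + 2·119.9 + 5·65.4 = 183.3 + 558.8 + 239.8 + 327.0 = 1308.9
Weight total: 3 + 4 + 2 + 5 = 14
WMA = 1308.9 / 14 = 93.49

93.49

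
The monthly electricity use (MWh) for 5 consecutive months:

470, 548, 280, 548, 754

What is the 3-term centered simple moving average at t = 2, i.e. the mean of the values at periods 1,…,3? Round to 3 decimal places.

Sum of periods 1–3: 470 + 548 + 280 = 1298
Divide by 3: 1298 / 3 = 432.667

432.667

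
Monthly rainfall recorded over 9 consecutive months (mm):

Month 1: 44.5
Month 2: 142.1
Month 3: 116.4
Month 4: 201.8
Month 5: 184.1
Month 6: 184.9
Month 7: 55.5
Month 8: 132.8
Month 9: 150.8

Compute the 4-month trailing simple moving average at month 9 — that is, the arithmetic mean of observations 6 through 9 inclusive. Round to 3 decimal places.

Sum of periods 6–9: 184.9 + 55.5 + 132.8 + 150.8 = 524.0
Divide by 4: 524.0 / 4 = 131.000

131.000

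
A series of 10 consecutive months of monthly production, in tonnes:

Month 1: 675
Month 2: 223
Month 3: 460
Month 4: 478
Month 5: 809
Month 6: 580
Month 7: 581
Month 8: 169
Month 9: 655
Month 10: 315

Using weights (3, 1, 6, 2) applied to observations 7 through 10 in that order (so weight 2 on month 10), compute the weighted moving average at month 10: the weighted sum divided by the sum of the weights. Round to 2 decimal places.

Weighted sum: 3·581 + 1·169 + 6·655 + 2·315 = 1743 + 169 + 3930 + 630 = 6472
Weight total: 3 + 1 + 6 + 2 = 12
WMA = 6472 / 12 = 539.33

539.33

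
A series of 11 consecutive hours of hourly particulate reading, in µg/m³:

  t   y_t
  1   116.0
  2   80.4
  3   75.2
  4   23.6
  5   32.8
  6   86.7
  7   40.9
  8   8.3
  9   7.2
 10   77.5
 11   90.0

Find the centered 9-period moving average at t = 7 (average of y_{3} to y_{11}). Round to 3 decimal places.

Sum of periods 3–11: 75.2 + 23.6 + 32.8 + 86.7 + 40.9 + 8.3 + 7.2 + 77.5 + 90.0 = 442.2
Divide by 9: 442.2 / 9 = 49.133

49.133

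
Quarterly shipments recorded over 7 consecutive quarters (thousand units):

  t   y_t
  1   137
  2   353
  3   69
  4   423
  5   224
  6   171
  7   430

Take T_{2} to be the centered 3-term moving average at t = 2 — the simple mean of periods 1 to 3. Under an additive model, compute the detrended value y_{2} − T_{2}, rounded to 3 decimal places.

166.667

Trend T_2 = (137 + 353 + 69) / 3 = 559/3 = 186.33333
Detrended value: 353 − 186.33333 = 166.667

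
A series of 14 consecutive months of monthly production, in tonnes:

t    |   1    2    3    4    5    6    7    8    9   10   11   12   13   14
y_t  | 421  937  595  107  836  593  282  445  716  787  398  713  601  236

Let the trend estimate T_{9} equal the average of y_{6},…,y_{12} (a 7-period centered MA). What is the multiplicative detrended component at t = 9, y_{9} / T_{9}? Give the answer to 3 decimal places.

Trend T_9 = (593 + 282 + 445 + 716 + 787 + 398 + 713) / 7 = 3934/7 = 562.00000
Ratio to trend: 716 / 562.00000 = 1.274

1.274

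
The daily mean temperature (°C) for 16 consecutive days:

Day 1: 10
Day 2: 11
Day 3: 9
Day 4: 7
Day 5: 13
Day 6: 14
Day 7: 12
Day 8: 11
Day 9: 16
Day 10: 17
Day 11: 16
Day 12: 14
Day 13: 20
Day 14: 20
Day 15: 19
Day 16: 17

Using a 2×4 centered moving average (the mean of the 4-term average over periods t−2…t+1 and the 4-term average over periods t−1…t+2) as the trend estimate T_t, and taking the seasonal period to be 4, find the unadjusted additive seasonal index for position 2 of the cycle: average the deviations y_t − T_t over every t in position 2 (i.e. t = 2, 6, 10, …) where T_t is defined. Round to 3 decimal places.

1.667

Season position 2 occurs at t = 6, 10, 14 (where T_t is defined).
t=6: T_6 = 12.00000; y_6 − T_6 = 14 − 12.00000 = 2.00000
t=10: T_10 = 15.37500; y_10 − T_10 = 17 − 15.37500 = 1.62500
t=14: T_14 = 18.62500; y_14 − T_14 = 20 − 18.62500 = 1.37500
Mean deviation: (2.00000 + 1.62500 + 1.37500) / 3 = 1.667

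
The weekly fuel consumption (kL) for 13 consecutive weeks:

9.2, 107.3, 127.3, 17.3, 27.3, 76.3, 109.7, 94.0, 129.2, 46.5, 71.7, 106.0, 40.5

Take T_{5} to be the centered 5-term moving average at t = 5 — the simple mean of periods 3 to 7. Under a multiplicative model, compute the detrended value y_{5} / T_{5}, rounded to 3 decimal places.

0.381

Trend T_5 = (127.3 + 17.3 + 27.3 + 76.3 + 109.7) / 5 = 357.9/5 = 71.58000
Ratio to trend: 27.3 / 71.58000 = 0.381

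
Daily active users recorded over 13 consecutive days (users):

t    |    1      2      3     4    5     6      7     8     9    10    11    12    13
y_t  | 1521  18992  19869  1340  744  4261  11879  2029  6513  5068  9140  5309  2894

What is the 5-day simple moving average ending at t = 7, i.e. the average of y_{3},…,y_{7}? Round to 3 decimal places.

Sum of periods 3–7: 19869 + 1340 + 744 + 4261 + 11879 = 38093
Divide by 5: 38093 / 5 = 7618.600

7618.600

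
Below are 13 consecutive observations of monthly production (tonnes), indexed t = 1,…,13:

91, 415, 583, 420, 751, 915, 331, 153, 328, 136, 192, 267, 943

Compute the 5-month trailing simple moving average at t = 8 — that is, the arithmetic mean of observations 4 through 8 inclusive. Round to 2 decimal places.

Sum of periods 4–8: 420 + 751 + 915 + 331 + 153 = 2570
Divide by 5: 2570 / 5 = 514.00

514.00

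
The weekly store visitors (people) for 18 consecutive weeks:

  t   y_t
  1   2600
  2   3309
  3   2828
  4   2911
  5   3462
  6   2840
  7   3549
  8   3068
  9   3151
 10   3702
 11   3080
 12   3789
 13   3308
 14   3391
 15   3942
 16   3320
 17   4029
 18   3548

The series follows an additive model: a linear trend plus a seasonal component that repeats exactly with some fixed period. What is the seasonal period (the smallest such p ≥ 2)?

5

First differences y_{t+1} − y_t: 709, -481, 83, 551, -622, 709, -481, 83, 551, -622, 709, -481, …
The difference pattern repeats every 5 terms and not for any smaller step, so p = 5.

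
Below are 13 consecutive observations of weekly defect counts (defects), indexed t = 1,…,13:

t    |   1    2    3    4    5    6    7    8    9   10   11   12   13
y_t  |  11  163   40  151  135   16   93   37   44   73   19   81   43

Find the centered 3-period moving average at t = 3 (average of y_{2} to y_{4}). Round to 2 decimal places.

Sum of periods 2–4: 163 + 40 + 151 = 354
Divide by 3: 354 / 3 = 118.00

118.00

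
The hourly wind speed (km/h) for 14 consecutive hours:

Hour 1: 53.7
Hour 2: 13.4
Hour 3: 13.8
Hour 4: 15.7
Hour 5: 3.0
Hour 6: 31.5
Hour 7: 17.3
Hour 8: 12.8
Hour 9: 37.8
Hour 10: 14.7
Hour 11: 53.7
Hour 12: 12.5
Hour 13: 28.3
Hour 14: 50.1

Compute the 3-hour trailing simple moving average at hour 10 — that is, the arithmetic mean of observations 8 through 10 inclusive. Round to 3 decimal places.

21.767

Sum of periods 8–10: 12.8 + 37.8 + 14.7 = 65.3
Divide by 3: 65.3 / 3 = 21.767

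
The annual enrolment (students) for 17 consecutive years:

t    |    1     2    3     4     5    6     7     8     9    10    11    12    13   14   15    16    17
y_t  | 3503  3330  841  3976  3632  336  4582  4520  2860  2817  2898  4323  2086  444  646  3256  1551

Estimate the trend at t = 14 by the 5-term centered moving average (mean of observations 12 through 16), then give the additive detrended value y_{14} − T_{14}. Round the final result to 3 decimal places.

-1707.000

Trend T_14 = (4323 + 2086 + 444 + 646 + 3256) / 5 = 10755/5 = 2151.00000
Detrended value: 444 − 2151.00000 = -1707.000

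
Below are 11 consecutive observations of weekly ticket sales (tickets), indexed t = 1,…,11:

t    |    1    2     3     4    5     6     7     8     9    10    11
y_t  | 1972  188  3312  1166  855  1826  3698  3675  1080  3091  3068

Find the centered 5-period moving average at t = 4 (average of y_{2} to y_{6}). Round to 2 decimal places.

Sum of periods 2–6: 188 + 3312 + 1166 + 855 + 1826 = 7347
Divide by 5: 7347 / 5 = 1469.40

1469.40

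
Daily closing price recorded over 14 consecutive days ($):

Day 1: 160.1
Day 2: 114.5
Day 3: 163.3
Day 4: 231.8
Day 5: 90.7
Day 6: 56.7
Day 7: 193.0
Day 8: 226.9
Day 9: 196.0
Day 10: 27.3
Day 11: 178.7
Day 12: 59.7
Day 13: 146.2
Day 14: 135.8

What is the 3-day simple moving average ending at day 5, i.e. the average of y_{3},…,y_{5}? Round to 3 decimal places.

161.933

Sum of periods 3–5: 163.3 + 231.8 + 90.7 = 485.8
Divide by 3: 485.8 / 3 = 161.933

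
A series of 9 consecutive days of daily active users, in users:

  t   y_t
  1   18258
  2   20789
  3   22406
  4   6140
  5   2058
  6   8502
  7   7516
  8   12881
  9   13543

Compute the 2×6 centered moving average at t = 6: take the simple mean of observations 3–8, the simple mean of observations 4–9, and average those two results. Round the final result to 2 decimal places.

Sum over 3–8: 22406 + 6140 + 2058 + 8502 + 7516 + 12881 = 59503
Sum over 4–9: 6140 + 2058 + 8502 + 7516 + 12881 + 13543 = 50640
CMA at t=6 = (59503 + 50640) / (2·6) = 110143 / 12 = 9178.58

9178.58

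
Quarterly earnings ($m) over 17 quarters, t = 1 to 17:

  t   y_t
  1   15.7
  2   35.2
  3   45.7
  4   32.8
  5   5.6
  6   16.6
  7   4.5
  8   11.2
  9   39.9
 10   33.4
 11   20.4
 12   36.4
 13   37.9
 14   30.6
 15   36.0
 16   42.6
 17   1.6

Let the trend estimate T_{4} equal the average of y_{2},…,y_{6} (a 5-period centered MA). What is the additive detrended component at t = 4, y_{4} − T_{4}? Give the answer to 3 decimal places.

Trend T_4 = (35.2 + 45.7 + 32.8 + 5.6 + 16.6) / 5 = 135.9/5 = 27.18000
Detrended value: 32.8 − 27.18000 = 5.620

5.620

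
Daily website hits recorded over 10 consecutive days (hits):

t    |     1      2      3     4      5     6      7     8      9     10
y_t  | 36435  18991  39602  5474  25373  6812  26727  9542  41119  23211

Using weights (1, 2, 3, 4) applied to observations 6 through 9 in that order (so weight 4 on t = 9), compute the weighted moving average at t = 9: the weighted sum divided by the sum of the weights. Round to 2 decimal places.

Weighted sum: 1·6812 + 2·26727 + 3·9542 + 4·41119 = 6812 + 53454 + 28626 + 164476 = 253368
Weight total: 1 + 2 + 3 + 4 = 10
WMA = 253368 / 10 = 25336.80

25336.80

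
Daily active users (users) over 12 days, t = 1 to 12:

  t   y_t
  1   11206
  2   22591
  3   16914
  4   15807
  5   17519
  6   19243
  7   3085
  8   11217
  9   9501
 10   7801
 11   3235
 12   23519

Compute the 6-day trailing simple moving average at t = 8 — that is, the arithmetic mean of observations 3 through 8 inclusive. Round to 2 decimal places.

13964.17

Sum of periods 3–8: 16914 + 15807 + 17519 + 19243 + 3085 + 11217 = 83785
Divide by 6: 83785 / 6 = 13964.17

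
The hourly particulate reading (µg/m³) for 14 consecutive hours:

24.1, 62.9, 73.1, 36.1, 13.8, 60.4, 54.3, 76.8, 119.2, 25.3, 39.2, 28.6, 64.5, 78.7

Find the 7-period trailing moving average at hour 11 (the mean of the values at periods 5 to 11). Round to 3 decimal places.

55.571

Sum of periods 5–11: 13.8 + 60.4 + 54.3 + 76.8 + 119.2 + 25.3 + 39.2 = 389.0
Divide by 7: 389.0 / 7 = 55.571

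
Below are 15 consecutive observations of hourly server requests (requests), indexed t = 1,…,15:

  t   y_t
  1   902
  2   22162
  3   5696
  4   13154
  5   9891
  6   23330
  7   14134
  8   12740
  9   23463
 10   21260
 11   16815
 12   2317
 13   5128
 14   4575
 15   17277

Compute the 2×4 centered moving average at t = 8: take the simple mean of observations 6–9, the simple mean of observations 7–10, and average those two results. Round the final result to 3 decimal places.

18158.000

Sum over 6–9: 23330 + 14134 + 12740 + 23463 = 73667
Sum over 7–10: 14134 + 12740 + 23463 + 21260 = 71597
CMA at t=8 = (73667 + 71597) / (2·4) = 145264 / 8 = 18158.000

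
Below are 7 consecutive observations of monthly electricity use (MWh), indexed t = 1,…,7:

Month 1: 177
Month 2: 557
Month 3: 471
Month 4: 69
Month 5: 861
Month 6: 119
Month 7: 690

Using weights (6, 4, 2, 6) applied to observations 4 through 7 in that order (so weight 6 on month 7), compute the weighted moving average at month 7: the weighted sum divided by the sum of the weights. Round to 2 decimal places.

457.56

Weighted sum: 6·69 + 4·861 + 2·119 + 6·690 = 414 + 3444 + 238 + 4140 = 8236
Weight total: 6 + 4 + 2 + 6 = 18
WMA = 8236 / 18 = 457.56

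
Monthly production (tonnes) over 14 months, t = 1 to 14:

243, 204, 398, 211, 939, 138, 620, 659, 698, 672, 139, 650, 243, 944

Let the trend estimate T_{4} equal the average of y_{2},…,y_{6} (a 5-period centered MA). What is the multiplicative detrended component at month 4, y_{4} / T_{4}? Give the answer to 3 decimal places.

Trend T_4 = (204 + 398 + 211 + 939 + 138) / 5 = 1890/5 = 378.00000
Ratio to trend: 211 / 378.00000 = 0.558

0.558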